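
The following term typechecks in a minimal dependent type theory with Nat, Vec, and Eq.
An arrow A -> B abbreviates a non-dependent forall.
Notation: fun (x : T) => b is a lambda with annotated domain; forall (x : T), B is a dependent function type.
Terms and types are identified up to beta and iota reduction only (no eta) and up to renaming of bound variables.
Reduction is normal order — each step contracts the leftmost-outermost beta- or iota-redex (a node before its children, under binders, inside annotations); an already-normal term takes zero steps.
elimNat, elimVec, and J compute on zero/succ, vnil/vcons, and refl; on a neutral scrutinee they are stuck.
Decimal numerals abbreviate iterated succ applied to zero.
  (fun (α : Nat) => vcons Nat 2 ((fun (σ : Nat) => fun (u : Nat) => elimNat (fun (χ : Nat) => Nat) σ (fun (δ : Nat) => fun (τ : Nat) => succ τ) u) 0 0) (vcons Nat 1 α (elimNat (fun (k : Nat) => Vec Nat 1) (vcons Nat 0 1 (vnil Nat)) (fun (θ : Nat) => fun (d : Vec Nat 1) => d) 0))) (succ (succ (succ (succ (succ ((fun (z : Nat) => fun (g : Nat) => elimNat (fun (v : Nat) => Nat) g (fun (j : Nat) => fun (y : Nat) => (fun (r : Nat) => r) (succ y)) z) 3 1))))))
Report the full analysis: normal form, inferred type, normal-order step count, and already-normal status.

resulting normal form:
  vcons Nat 2 0 (vcons Nat 1 9 (vcons Nat 0 1 (vnil Nat)))
type:
  Vec Nat 3
reduction steps (normal order): 20
already normal: no
first redex: a beta-redex


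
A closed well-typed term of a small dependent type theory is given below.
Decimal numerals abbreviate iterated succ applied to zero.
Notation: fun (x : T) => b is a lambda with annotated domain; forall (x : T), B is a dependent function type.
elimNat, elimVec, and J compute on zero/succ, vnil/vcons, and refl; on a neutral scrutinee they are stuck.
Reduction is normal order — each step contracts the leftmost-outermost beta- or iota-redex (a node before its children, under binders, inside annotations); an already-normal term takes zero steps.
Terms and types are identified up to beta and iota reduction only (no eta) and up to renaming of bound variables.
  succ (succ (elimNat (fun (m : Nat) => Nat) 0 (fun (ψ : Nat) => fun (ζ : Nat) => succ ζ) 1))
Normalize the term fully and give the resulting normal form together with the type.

resulting normal form:
  3
type:
  Nat
observation: 4 normal-order steps separate the term from its normal form.


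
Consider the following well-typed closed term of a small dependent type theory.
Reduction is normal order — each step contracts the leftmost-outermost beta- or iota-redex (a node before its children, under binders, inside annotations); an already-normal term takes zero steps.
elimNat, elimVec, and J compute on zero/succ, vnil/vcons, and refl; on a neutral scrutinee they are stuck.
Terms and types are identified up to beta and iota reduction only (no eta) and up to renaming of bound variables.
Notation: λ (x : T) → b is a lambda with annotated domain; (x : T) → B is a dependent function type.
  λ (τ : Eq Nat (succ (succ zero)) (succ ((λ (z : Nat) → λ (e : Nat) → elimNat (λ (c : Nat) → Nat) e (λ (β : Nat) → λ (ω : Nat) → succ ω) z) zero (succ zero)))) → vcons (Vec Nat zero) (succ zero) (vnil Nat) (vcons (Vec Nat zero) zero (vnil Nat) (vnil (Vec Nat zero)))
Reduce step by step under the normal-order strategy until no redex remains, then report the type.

reduction (normal order):
  λ (τ : Eq Nat (succ (succ zero)) (succ ((λ (z : Nat) → λ (e : Nat) → elimNat (λ (c : Nat) → Nat) e (λ (β : Nat) → λ (ω : Nat) → succ ω) z) zero (succ zero)))) → vcons (Vec Nat zero) (succ zero) (vnil Nat) (vcons (Vec Nat zero) zero (vnil Nat) (vnil (Vec Nat zero)))
  ~> λ (τ : Eq Nat (succ (succ zero)) (succ ((λ (z : Nat) → elimNat (λ (e : Nat) → Nat) z (λ (c : Nat) → λ (β : Nat) → succ β) zero) (succ zero)))) → vcons (Vec Nat zero) (succ zero) (vnil Nat) (vcons (Vec Nat zero) zero (vnil Nat) (vnil (Vec Nat zero)))
  ~> λ (τ : Eq Nat (succ (succ zero)) (succ (elimNat (λ (z : Nat) → Nat) (succ zero) (λ (e : Nat) → λ (c : Nat) → succ c) zero))) → vcons (Vec Nat zero) (succ zero) (vnil Nat) (vcons (Vec Nat zero) zero (vnil Nat) (vnil (Vec Nat zero)))
  ~> λ (τ : Eq Nat (succ (succ zero)) (succ (succ zero))) → vcons (Vec Nat zero) (succ zero) (vnil Nat) (vcons (Vec Nat zero) zero (vnil Nat) (vnil (Vec Nat zero)))
the term's type:
  (τ : Eq Nat (succ (succ zero)) (succ (succ zero))) → Vec (Vec Nat zero) (succ (succ zero))


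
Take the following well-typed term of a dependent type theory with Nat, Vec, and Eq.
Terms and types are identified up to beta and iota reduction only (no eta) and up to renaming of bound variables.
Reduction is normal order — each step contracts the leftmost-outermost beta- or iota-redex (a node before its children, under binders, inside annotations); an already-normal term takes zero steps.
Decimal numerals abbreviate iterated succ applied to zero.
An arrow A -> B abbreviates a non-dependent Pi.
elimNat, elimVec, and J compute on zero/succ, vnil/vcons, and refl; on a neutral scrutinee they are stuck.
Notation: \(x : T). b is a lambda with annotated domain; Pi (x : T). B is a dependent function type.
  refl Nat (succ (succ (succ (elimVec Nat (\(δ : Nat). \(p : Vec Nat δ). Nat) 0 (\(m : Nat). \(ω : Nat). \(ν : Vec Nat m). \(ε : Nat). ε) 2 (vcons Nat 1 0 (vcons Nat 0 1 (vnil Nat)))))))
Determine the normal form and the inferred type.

normal form:
  refl Nat 3
inferred type:
  Eq Nat 3 3
observation: 11 normal-order steps separate the term from its normal form.


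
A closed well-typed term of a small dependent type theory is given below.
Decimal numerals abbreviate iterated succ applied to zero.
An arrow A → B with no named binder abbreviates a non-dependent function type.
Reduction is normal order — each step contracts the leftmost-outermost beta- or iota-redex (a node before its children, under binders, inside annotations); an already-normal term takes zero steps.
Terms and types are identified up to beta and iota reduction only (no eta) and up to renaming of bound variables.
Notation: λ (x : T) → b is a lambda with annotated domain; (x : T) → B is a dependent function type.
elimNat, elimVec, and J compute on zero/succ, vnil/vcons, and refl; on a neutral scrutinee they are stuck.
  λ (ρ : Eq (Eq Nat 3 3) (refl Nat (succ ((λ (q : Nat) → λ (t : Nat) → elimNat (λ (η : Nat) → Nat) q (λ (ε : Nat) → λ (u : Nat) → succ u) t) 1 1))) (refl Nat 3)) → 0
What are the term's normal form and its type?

reduced normal form:
  λ (ρ : Eq (Eq Nat 3 3) (refl Nat 3) (refl Nat 3)) → 0
type:
  Eq (Eq Nat 3 3) (refl Nat 3) (refl Nat 3) → Nat
observation: reduction starts at a beta-redex, and 6 normal-order steps reach the normal form.


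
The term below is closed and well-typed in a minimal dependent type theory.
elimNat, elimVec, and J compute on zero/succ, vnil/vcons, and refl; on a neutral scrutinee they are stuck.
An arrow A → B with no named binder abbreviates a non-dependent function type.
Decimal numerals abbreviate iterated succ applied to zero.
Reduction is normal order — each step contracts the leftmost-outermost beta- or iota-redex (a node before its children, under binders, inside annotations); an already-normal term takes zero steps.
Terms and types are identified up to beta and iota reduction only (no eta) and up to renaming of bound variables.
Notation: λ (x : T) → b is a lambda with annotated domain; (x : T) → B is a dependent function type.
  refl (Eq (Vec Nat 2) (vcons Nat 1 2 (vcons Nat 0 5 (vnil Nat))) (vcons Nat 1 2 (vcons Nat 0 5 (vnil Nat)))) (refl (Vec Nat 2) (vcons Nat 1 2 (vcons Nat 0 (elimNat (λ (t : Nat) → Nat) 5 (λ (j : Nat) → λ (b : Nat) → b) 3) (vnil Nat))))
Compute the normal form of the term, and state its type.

resulting normal form:
  refl (Eq (Vec Nat 2) (vcons Nat 1 2 (vcons Nat 0 5 (vnil Nat))) (vcons Nat 1 2 (vcons Nat 0 5 (vnil Nat)))) (refl (Vec Nat 2) (vcons Nat 1 2 (vcons Nat 0 5 (vnil Nat))))
inferred type:
  Eq (Eq (Vec Nat 2) (vcons Nat 1 2 (vcons Nat 0 5 (vnil Nat))) (vcons Nat 1 2 (vcons Nat 0 5 (vnil Nat)))) (refl (Vec Nat 2) (vcons Nat 1 2 (vcons Nat 0 5 (vnil Nat)))) (refl (Vec Nat 2) (vcons Nat 1 2 (vcons Nat 0 5 (vnil Nat))))


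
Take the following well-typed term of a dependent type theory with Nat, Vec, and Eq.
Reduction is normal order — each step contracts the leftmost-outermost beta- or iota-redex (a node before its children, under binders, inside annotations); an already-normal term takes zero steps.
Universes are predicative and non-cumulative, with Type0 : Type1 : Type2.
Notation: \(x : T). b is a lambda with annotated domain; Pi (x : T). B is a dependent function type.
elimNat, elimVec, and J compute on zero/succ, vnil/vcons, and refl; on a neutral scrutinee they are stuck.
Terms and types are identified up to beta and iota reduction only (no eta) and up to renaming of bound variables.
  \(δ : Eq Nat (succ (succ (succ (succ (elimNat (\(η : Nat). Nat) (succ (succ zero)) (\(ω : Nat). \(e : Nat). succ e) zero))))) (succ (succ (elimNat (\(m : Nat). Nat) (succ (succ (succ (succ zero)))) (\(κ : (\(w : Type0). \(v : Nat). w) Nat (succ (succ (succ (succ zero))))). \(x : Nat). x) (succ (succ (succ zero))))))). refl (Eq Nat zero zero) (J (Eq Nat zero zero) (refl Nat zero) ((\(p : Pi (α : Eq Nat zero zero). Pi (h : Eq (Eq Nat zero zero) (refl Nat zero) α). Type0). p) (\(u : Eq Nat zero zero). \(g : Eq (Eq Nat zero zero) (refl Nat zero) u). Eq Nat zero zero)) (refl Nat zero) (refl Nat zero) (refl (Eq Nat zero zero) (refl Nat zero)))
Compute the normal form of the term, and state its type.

reduced normal form:
  \(δ : Eq Nat (succ (succ (succ (succ (succ (succ zero)))))) (succ (succ (succ (succ (succ (succ zero))))))). refl (Eq Nat zero zero) (refl Nat zero)
inferred type:
  Pi (δ : Eq Nat (succ (succ (succ (succ (succ (succ zero)))))) (succ (succ (succ (succ (succ (succ zero))))))). Eq (Eq Nat zero zero) (refl Nat zero) (refl Nat zero)


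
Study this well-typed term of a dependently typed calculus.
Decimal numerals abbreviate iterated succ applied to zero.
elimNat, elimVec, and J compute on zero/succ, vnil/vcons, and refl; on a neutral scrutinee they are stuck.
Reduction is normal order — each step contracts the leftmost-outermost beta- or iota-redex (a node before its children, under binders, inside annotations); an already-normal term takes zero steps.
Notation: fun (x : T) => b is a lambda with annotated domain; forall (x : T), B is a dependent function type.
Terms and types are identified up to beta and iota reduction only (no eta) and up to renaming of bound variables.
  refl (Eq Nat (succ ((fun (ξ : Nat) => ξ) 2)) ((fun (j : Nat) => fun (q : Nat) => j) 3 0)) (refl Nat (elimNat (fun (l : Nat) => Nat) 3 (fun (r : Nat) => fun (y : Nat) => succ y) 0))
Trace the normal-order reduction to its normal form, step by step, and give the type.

normal-order reduction:
  refl (Eq Nat (succ ((fun (ξ : Nat) => ξ) 2)) ((fun (j : Nat) => fun (q : Nat) => j) 3 0)) (refl Nat (elimNat (fun (l : Nat) => Nat) 3 (fun (r : Nat) => fun (y : Nat) => succ y) 0))
  ~> refl (Eq Nat 3 ((fun (ξ : Nat) => fun (j : Nat) => ξ) 3 0)) (refl Nat (elimNat (fun (q : Nat) => Nat) 3 (fun (l : Nat) => fun (r : Nat) => succ r) 0))
  ~> refl (Eq Nat 3 ((fun (ξ : Nat) => 3) 0)) (refl Nat (elimNat (fun (j : Nat) => Nat) 3 (fun (q : Nat) => fun (l : Nat) => succ l) 0))
  ~> refl (Eq Nat 3 3) (refl Nat (elimNat (fun (ξ : Nat) => Nat) 3 (fun (j : Nat) => fun (q : Nat) => succ q) 0))
  ~> refl (Eq Nat 3 3) (refl Nat 3)
type:
  Eq (Eq Nat 3 3) (refl Nat 3) (refl Nat 3)


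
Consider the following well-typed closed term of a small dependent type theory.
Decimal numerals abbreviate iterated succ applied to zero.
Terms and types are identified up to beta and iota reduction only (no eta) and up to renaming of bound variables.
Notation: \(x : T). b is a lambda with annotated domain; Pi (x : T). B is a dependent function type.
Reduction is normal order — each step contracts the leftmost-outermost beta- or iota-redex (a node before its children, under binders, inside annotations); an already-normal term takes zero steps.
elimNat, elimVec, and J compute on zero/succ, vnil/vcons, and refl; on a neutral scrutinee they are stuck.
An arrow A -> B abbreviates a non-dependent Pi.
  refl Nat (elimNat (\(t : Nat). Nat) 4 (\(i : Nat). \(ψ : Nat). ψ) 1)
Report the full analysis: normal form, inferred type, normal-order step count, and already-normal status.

reduced normal form:
  refl Nat 4
inferred type:
  Eq Nat 4 4
steps to reach normal form (normal order): 4
term was already normal: no
first redex: an elimNat iota-redex


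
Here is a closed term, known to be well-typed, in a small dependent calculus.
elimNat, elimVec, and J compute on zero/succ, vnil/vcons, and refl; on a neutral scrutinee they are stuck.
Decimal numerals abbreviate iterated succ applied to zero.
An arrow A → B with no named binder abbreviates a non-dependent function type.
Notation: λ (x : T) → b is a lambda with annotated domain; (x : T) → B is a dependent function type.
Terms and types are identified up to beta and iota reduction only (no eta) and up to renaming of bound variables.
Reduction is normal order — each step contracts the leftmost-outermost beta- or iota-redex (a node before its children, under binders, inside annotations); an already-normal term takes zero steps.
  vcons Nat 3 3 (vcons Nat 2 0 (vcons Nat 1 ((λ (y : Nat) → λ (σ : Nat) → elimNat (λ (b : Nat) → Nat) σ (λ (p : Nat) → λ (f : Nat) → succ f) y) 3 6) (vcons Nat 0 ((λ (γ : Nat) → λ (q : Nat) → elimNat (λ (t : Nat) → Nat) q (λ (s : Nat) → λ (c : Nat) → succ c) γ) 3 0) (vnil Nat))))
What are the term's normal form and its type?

normal form:
  vcons Nat 3 3 (vcons Nat 2 0 (vcons Nat 1 9 (vcons Nat 0 3 (vnil Nat))))
inferred type:
  Vec Nat 4
observation: contracting a beta-redex first, the term normalizes in 24 steps.


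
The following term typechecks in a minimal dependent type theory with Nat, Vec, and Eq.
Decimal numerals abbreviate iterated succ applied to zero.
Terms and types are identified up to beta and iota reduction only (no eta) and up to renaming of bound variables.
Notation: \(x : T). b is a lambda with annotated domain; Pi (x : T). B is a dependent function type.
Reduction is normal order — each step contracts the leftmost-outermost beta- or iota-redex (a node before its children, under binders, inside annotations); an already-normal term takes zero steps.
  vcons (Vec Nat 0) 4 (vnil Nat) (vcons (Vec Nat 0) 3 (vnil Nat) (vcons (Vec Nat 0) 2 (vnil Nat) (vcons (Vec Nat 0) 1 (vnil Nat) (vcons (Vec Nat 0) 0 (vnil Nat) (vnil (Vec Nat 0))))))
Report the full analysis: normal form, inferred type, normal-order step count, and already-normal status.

resulting normal form:
  vcons (Vec Nat 0) 4 (vnil Nat) (vcons (Vec Nat 0) 3 (vnil Nat) (vcons (Vec Nat 0) 2 (vnil Nat) (vcons (Vec Nat 0) 1 (vnil Nat) (vcons (Vec Nat 0) 0 (vnil Nat) (vnil (Vec Nat 0))))))
inferred type:
  Vec (Vec Nat 0) 5
steps to reach normal form (normal order): 0
already normal: yes


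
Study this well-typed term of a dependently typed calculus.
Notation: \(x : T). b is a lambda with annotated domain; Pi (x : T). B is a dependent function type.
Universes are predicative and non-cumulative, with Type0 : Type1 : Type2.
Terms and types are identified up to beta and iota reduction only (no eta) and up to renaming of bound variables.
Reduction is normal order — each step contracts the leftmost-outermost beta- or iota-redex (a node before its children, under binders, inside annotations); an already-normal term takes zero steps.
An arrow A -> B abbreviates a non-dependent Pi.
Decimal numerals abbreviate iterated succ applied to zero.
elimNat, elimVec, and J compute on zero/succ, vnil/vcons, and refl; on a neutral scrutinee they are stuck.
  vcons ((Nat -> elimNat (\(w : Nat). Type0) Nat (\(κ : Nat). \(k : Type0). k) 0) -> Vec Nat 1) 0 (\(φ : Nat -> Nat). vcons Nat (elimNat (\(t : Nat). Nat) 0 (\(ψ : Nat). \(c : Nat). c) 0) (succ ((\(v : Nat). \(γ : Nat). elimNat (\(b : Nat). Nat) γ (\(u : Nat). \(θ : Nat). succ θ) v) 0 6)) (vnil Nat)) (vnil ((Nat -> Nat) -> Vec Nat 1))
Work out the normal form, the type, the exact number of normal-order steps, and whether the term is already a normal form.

normal form:
  vcons ((Nat -> Nat) -> Vec Nat 1) 0 (\(w : Nat -> Nat). vcons Nat 0 7 (vnil Nat)) (vnil ((Nat -> Nat) -> Vec Nat 1))
inferred type:
  Vec ((Nat -> Nat) -> Vec Nat 1) 1
reduction steps (normal order): 5
started in normal form: no
first contracted redex: an elimNat iota-redex


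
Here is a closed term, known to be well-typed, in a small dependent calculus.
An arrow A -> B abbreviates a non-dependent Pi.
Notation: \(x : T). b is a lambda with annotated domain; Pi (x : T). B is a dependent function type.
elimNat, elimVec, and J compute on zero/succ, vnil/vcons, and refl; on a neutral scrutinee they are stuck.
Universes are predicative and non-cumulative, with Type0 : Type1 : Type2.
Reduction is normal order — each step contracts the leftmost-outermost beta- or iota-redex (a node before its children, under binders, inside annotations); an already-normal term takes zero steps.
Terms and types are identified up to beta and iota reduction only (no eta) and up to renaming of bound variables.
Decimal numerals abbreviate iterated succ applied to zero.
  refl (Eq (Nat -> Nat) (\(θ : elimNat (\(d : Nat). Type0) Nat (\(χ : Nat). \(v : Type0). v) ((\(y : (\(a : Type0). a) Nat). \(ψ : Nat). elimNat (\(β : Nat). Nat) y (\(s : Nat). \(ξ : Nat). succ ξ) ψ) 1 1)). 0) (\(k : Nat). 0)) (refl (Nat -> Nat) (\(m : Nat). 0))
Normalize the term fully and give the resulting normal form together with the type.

resulting normal form:
  refl (Eq (Nat -> Nat) (\(θ : Nat). 0) (\(d : Nat). 0)) (refl (Nat -> Nat) (\(χ : Nat). 0))
type:
  Eq (Eq (Nat -> Nat) (\(θ : Nat). 0) (\(d : Nat). 0)) (refl (Nat -> Nat) (\(χ : Nat). 0)) (refl (Nat -> Nat) (\(v : Nat). 0))


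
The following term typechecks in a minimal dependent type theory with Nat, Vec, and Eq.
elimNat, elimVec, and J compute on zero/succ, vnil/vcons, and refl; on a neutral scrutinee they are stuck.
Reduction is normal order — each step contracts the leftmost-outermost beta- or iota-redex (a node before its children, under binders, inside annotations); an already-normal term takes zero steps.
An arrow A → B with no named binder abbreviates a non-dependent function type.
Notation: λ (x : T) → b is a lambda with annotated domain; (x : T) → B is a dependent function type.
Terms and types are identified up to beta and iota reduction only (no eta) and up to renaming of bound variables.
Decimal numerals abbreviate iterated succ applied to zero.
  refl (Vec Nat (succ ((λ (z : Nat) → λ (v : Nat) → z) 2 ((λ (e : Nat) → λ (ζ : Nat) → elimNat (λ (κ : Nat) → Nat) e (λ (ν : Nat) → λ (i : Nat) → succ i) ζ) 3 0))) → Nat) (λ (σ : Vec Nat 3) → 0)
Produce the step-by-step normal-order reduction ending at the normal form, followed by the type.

normal-order reduction:
  refl (Vec Nat (succ ((λ (z : Nat) → λ (v : Nat) → z) 2 ((λ (e : Nat) → λ (ζ : Nat) → elimNat (λ (κ : Nat) → Nat) e (λ (ν : Nat) → λ (i : Nat) → succ i) ζ) 3 0))) → Nat) (λ (σ : Vec Nat 3) → 0)
  ~> refl (Vec Nat (succ ((λ (z : Nat) → 2) ((λ (v : Nat) → λ (e : Nat) → elimNat (λ (ζ : Nat) → Nat) v (λ (κ : Nat) → λ (ν : Nat) → succ ν) e) 3 0))) → Nat) (λ (i : Vec Nat 3) → 0)
  ~> refl (Vec Nat 3 → Nat) (λ (z : Vec Nat 3) → 0)
type:
  Eq (Vec Nat 3 → Nat) (λ (z : Vec Nat 3) → 0) (λ (v : Vec Nat 3) → 0)


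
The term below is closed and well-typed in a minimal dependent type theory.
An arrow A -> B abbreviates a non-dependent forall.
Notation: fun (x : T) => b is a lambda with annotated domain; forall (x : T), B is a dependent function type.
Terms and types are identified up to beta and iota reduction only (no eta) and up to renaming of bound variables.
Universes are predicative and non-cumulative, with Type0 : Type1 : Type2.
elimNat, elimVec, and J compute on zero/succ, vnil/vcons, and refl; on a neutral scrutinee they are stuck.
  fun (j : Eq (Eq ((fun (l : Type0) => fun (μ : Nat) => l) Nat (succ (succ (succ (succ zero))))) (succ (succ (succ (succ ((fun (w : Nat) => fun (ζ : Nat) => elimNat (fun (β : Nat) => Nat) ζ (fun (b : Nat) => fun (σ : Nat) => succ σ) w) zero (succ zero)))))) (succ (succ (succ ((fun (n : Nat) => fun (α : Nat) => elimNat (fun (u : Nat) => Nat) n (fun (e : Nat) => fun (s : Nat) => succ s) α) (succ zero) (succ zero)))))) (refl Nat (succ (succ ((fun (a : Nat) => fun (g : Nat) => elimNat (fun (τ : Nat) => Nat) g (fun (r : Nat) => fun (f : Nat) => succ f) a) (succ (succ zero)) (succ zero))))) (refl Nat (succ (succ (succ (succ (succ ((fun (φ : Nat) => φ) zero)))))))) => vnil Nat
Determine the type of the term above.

the term's type:
  Eq (Eq Nat (succ (succ (succ (succ (succ zero))))) (succ (succ (succ (succ (succ zero)))))) (refl Nat (succ (succ (succ (succ (succ zero)))))) (refl Nat (succ (succ (succ (succ (succ zero)))))) -> Vec Nat zero


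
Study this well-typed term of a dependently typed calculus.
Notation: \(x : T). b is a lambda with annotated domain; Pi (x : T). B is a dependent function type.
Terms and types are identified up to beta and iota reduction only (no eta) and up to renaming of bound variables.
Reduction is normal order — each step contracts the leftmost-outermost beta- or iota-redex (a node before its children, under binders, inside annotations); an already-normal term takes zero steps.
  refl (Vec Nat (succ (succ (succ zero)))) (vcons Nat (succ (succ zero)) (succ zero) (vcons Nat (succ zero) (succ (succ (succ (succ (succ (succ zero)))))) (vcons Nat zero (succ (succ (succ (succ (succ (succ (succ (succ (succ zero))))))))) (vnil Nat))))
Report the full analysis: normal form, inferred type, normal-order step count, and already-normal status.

normal form:
  refl (Vec Nat (succ (succ (succ zero)))) (vcons Nat (succ (succ zero)) (succ zero) (vcons Nat (succ zero) (succ (succ (succ (succ (succ (succ zero)))))) (vcons Nat zero (succ (succ (succ (succ (succ (succ (succ (succ (succ zero))))))))) (vnil Nat))))
the term's type:
  Eq (Vec Nat (succ (succ (succ zero)))) (vcons Nat (succ (succ zero)) (succ zero) (vcons Nat (succ zero) (succ (succ (succ (succ (succ (succ zero)))))) (vcons Nat zero (succ (succ (succ (succ (succ (succ (succ (succ (succ zero))))))))) (vnil Nat)))) (vcons Nat (succ (succ zero)) (succ zero) (vcons Nat (succ zero) (succ (succ (succ (succ (succ (succ zero)))))) (vcons Nat zero (succ (succ (succ (succ (succ (succ (succ (succ (succ zero))))))))) (vnil Nat))))
normal-order step count: 0
already normal: yes


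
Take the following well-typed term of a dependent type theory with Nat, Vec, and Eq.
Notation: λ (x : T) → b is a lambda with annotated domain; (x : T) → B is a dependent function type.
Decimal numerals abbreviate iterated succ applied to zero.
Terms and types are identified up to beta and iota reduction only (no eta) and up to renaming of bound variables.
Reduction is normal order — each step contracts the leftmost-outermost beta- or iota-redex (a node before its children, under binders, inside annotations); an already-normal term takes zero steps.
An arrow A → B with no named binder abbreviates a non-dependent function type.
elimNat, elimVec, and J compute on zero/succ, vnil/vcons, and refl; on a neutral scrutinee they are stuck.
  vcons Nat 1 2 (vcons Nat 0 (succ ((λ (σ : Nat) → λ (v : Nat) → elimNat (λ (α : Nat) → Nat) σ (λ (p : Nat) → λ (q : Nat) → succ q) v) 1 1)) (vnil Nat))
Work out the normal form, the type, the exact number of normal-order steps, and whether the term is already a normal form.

resulting normal form:
  vcons Nat 1 2 (vcons Nat 0 3 (vnil Nat))
type:
  Vec Nat 2
steps to reach normal form (normal order): 6
started in normal form: no
first contracted redex: a beta-redex


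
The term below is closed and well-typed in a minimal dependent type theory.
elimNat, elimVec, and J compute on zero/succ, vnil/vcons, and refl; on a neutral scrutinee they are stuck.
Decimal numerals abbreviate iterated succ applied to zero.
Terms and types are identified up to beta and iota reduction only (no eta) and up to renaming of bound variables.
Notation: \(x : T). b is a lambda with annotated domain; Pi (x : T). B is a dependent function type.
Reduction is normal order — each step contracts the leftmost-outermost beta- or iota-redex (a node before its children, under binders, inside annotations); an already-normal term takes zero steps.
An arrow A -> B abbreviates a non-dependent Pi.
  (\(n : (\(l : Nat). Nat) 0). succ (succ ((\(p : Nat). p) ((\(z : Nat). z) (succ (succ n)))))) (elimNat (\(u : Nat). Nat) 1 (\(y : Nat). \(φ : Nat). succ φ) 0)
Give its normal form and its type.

normal form:
  5
type:
  Nat
observation: the term reaches its normal form after 4 normal-order steps.


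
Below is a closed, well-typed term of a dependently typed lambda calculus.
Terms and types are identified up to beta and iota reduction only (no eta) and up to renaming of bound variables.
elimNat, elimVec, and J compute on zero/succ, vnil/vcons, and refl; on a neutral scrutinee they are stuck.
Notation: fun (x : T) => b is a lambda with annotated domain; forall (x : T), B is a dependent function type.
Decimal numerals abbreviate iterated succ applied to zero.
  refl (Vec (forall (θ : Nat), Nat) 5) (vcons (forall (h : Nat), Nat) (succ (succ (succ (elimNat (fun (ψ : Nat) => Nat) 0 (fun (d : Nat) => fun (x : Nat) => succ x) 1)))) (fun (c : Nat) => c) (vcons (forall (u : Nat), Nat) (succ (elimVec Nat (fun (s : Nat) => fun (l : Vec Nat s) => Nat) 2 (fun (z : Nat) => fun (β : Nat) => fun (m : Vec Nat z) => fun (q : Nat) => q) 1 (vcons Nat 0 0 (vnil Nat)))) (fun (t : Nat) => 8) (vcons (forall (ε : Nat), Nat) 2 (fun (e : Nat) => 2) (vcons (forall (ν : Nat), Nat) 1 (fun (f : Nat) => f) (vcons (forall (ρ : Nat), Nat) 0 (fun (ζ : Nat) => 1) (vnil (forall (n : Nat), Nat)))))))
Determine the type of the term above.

type:
  Eq (Vec (forall (θ : Nat), Nat) 5) (vcons (forall (h : Nat), Nat) 4 (fun (ψ : Nat) => ψ) (vcons (forall (d : Nat), Nat) 3 (fun (x : Nat) => 8) (vcons (forall (c : Nat), Nat) 2 (fun (u : Nat) => 2) (vcons (forall (s : Nat), Nat) 1 (fun (l : Nat) => l) (vcons (forall (z : Nat), Nat) 0 (fun (β : Nat) => 1) (vnil (forall (m : Nat), Nat))))))) (vcons (forall (q : Nat), Nat) 4 (fun (t : Nat) => t) (vcons (forall (ε : Nat), Nat) 3 (fun (e : Nat) => 8) (vcons (forall (ν : Nat), Nat) 2 (fun (f : Nat) => 2) (vcons (forall (ρ : Nat), Nat) 1 (fun (ζ : Nat) => ζ) (vcons (forall (n : Nat), Nat) 0 (fun (g : Nat) => 1) (vnil (forall (α : Nat), Nat)))))))


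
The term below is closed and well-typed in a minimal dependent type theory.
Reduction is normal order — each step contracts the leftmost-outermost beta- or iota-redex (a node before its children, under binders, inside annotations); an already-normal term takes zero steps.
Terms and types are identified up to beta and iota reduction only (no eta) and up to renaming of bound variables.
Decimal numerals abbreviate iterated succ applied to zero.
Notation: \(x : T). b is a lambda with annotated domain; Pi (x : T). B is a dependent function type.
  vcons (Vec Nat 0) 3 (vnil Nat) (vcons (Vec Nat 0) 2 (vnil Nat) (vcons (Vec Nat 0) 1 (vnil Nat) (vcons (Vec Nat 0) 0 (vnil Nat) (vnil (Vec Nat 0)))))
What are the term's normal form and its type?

resulting normal form:
  vcons (Vec Nat 0) 3 (vnil Nat) (vcons (Vec Nat 0) 2 (vnil Nat) (vcons (Vec Nat 0) 1 (vnil Nat) (vcons (Vec Nat 0) 0 (vnil Nat) (vnil (Vec Nat 0)))))
type:
  Vec (Vec Nat 0) 4


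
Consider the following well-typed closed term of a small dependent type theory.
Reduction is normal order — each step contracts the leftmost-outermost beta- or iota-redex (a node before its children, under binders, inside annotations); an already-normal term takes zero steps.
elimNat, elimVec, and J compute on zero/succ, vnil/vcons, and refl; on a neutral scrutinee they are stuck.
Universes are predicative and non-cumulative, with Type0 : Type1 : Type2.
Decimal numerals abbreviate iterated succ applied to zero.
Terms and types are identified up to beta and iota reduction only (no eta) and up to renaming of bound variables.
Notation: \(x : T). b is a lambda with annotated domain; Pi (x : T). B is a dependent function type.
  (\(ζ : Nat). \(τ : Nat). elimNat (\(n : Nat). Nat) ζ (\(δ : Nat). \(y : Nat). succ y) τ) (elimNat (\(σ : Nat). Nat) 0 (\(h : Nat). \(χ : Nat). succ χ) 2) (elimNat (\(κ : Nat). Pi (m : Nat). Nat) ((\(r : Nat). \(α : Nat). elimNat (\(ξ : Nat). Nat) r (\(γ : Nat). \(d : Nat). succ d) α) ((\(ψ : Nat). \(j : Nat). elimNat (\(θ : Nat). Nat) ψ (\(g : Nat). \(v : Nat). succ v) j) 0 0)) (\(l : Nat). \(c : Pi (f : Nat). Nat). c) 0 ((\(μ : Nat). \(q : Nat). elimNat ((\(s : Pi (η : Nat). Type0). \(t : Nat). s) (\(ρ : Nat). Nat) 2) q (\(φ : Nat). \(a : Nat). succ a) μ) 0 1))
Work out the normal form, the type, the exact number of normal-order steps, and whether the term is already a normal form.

reduced normal form:
  3
type:
  Nat
reduction steps (normal order): 26
term was already normal: no
first contracted redex: a beta-redex


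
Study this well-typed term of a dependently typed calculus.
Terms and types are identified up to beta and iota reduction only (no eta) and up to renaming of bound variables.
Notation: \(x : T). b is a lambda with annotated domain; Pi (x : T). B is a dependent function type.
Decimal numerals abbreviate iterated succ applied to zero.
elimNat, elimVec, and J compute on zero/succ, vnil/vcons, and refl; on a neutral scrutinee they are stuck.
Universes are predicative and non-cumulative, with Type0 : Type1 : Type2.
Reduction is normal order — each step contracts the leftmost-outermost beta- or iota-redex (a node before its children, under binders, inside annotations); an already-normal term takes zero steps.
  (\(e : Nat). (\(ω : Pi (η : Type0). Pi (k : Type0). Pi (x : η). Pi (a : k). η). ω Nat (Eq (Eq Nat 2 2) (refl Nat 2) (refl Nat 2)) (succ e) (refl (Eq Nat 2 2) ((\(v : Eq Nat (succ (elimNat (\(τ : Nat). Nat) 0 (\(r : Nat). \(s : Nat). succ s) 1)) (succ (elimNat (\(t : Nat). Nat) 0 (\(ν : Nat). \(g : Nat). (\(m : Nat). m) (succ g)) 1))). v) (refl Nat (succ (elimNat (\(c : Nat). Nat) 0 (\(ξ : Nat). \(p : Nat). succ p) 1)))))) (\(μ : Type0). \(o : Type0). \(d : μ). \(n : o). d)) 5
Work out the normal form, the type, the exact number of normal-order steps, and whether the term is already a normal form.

resulting normal form:
  6
inferred type:
  Nat
normal-order step count: 6
already normal: no
first redex: a beta-redex


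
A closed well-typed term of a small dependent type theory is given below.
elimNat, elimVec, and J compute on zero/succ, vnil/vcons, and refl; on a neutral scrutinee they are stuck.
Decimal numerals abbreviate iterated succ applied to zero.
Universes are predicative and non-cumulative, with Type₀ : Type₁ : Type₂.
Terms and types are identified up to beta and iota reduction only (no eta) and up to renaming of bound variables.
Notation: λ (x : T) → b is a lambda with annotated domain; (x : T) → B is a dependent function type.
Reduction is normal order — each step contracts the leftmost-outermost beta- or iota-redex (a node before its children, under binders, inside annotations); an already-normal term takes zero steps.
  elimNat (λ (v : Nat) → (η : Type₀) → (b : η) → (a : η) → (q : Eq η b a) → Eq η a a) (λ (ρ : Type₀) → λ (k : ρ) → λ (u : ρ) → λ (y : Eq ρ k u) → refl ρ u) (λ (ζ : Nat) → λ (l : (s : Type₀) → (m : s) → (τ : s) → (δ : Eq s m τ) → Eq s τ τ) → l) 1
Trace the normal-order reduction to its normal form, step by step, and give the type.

normal-order reduction:
  elimNat (λ (v : Nat) → (η : Type₀) → (b : η) → (a : η) → (q : Eq η b a) → Eq η a a) (λ (ρ : Type₀) → λ (k : ρ) → λ (u : ρ) → λ (y : Eq ρ k u) → refl ρ u) (λ (ζ : Nat) → λ (l : (s : Type₀) → (m : s) → (τ : s) → (δ : Eq s m τ) → Eq s τ τ) → l) 1
  ~> (λ (v : Nat) → λ (η : (b : Type₀) → (a : b) → (q : b) → (ρ : Eq b a q) → Eq b q q) → η) 0 (elimNat (λ (k : Nat) → (u : Type₀) → (y : u) → (ζ : u) → (l : Eq u y ζ) → Eq u ζ ζ) (λ (s : Type₀) → λ (m : s) → λ (τ : s) → λ (δ : Eq s m τ) → refl s τ) (λ (h : Nat) → λ (j : (o : Type₀) → (d : o) → (i : o) → (α : Eq o d i) → Eq o i i) → j) 0)
  ~> (λ (v : (η : Type₀) → (b : η) → (a : η) → (q : Eq η b a) → Eq η a a) → v) (elimNat (λ (ρ : Nat) → (k : Type₀) → (u : k) → (y : k) → (ζ : Eq k u y) → Eq k y y) (λ (l : Type₀) → λ (s : l) → λ (m : l) → λ (τ : Eq l s m) → refl l m) (λ (δ : Nat) → λ (h : (j : Type₀) → (o : j) → (d : j) → (i : Eq j o d) → Eq j d d) → h) 0)
  ~> elimNat (λ (v : Nat) → (η : Type₀) → (b : η) → (a : η) → (q : Eq η b a) → Eq η a a) (λ (ρ : Type₀) → λ (k : ρ) → λ (u : ρ) → λ (y : Eq ρ k u) → refl ρ u) (λ (ζ : Nat) → λ (l : (s : Type₀) → (m : s) → (τ : s) → (δ : Eq s m τ) → Eq s τ τ) → l) 0
  ~> λ (v : Type₀) → λ (η : v) → λ (b : v) → λ (a : Eq v η b) → refl v b
inferred type:
  (v : Type₀) → (η : v) → (b : v) → (a : Eq v η b) → Eq v b b


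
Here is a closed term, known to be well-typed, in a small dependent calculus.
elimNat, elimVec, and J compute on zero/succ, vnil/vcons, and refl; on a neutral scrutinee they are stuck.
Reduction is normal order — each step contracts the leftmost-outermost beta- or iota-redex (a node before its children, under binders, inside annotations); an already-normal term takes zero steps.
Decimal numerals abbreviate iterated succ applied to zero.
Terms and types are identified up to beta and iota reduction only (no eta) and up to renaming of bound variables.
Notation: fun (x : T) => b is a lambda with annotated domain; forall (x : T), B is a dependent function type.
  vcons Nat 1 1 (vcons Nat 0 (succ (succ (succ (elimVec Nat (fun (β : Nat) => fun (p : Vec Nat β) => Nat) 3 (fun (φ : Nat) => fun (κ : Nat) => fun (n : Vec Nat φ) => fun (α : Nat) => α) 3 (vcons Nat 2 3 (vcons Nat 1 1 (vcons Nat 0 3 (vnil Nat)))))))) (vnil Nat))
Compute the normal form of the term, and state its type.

reduced normal form:
  vcons Nat 1 1 (vcons Nat 0 6 (vnil Nat))
type:
  Vec Nat 2
observation: 16 normal-order steps normalize the term, beginning with an elimVec iota-redex.


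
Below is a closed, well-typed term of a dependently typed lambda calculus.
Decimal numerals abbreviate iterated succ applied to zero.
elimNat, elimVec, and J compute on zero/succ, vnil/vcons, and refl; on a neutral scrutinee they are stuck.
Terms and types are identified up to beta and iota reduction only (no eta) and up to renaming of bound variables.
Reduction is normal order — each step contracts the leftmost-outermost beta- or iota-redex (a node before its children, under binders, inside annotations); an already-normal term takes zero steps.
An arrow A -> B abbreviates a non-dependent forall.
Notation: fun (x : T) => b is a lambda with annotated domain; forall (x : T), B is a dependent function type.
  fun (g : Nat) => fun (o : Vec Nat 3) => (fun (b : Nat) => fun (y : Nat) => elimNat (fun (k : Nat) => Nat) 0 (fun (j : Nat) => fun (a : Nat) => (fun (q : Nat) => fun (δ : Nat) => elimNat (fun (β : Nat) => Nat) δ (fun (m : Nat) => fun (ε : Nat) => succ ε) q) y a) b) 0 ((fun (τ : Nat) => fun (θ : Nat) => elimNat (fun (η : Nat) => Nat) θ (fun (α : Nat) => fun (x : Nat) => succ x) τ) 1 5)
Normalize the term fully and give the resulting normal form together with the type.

normal form:
  fun (g : Nat) => fun (o : Vec Nat 3) => 0
the term's type:
  Nat -> Vec Nat 3 -> Nat
observation: the term reaches its normal form after 3 normal-order steps.


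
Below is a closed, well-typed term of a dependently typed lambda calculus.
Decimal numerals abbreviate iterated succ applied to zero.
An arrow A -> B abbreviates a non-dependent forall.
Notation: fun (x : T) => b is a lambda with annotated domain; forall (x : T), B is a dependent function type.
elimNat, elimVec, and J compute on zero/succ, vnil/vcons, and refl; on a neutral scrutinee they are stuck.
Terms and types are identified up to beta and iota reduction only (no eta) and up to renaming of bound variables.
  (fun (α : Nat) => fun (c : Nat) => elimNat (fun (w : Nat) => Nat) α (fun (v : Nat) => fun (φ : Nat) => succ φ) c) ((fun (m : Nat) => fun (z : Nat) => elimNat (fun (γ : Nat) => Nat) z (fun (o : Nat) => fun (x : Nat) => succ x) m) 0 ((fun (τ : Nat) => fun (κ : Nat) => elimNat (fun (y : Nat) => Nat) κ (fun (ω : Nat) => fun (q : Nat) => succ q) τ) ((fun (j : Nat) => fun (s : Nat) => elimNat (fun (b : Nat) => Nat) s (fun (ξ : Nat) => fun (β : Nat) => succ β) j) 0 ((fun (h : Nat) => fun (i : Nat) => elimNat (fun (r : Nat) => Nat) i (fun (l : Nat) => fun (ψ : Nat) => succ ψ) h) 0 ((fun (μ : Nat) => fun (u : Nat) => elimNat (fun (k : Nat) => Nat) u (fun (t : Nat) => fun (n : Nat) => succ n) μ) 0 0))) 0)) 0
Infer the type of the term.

inferred type:
  Nat


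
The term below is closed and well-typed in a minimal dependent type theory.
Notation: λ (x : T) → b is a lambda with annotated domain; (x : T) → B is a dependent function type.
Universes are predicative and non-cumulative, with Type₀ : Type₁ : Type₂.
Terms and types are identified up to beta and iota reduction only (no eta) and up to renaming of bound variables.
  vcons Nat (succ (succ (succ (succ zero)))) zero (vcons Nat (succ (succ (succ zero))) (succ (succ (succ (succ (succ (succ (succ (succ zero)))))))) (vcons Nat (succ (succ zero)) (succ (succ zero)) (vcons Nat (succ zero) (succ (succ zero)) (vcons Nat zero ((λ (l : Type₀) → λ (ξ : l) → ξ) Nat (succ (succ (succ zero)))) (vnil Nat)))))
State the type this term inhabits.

type:
  Vec Nat (succ (succ (succ (succ (succ zero)))))


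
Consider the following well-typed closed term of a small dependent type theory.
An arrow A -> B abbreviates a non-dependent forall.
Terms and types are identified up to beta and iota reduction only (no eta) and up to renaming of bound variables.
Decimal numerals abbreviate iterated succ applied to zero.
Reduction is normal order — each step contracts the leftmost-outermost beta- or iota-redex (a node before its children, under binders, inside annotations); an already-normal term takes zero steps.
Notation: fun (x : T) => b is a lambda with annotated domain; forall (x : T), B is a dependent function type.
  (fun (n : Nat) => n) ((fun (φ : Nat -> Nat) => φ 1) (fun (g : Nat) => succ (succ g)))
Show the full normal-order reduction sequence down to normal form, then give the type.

normal-order reduction sequence:
  (fun (n : Nat) => n) ((fun (φ : Nat -> Nat) => φ 1) (fun (g : Nat) => succ (succ g)))
  ~> (fun (n : Nat -> Nat) => n 1) (fun (φ : Nat) => succ (succ φ))
  ~> (fun (n : Nat) => succ (succ n)) 1
  ~> 3
inferred type:
  Nat


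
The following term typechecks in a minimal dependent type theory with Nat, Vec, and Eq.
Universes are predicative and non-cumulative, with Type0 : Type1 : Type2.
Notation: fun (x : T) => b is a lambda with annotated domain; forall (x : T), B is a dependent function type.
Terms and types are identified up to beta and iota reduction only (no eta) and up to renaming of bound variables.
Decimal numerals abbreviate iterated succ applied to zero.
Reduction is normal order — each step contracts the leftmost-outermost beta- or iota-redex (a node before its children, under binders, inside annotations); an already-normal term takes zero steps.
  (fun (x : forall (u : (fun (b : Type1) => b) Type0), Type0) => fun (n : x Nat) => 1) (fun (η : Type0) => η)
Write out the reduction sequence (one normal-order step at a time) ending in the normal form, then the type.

normal-order reduction:
  (fun (x : forall (u : (fun (b : Type1) => b) Type0), Type0) => fun (n : x Nat) => 1) (fun (η : Type0) => η)
  ~> fun (x : (fun (u : Type0) => u) Nat) => 1
  ~> fun (x : Nat) => 1
the term's type:
  forall (x : Nat), Nat
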